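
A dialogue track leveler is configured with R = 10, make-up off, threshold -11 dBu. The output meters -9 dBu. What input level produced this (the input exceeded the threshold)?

9 dBu

Post-compression overshoot = -9 − (-11) = 2 dB.
Input overshoot = R × output overshoot = 20 dB → input = -11 + 20 = 9 dBu.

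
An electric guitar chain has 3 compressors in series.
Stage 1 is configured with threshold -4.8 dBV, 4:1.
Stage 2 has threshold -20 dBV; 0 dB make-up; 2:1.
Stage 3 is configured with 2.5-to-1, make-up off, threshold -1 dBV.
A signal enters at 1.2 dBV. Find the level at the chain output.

Stage 1: 1.2 dBV is 6 dB over -4.8 dBV; at 4:1 that becomes 1.5 dB over, giving -3.3 dBV.
Stage 2: 16.7 dB above -20 dBV, reduced 2:1 to 8.35 dB above → -11.65 dBV.
Stage 3: -11.65 dBV is at or below the -1 dBV threshold — no compression; output -11.65 dBV.

-11.65 dBV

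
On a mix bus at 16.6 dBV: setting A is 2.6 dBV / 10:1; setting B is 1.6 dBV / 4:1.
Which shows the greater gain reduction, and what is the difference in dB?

A: GR = 14 − 14/10 = 12.6 dB.
B: GR = 15 − 15/4 = 11.25 dB.
A applies 1.35 dB more gain reduction.

A, by 1.35 dB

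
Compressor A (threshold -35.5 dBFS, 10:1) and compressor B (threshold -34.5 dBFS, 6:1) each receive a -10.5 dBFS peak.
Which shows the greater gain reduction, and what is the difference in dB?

A, by 2.5 dB

A: 25 dB over, compressed to 2.5 dB over, so 22.5 dB of GR.
B: 24 dB over, compressed to 4 dB over, so 20 dB of GR.
A reduces 2.5 dB more.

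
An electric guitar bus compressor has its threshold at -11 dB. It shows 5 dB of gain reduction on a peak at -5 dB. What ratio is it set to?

6:1

Input overshoot = -5 − (-11) = 6 dB.
Output overshoot = 6 − 5 = 1 dB.
Ratio = input overshoot / output overshoot = 6 / 1 = 6.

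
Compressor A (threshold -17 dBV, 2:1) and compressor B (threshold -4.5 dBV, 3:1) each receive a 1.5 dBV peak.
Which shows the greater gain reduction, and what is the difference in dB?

A, by 5.25 dB

A: GR = 18.5 − 18.5/2 = 9.25 dB.
B: GR = 6 − 6/3 = 4 dB.
A applies 5.25 dB more gain reduction.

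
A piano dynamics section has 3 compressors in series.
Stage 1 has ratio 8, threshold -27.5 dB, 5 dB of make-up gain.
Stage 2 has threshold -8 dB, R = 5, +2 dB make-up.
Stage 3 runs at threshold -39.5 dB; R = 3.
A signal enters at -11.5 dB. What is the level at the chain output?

Stage 1: -11.5 dB is 16 dB over -27.5 dB; at 8:1 that becomes 2 dB over, giving -25.5 dB; +5 dB make-up → -20.5 dB.
Stage 2: -20.5 dB is at or below the -8 dB threshold — no compression; make-up brings it to -18.5 dB.
Stage 3: 21 dB above -39.5 dB, reduced 3:1 to 7 dB above → -32.5 dB.

-32.5 dB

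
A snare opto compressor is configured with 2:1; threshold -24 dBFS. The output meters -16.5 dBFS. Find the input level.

-9 dBFS

That's 7.5 dB above the -24 dBFS threshold.
Input overshoot = R × output overshoot = 15 dB → input = -24 + 15 = -9 dBFS.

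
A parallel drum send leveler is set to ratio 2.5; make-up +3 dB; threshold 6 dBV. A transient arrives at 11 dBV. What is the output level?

11 dBV

The input is 5 dB above the 6 dBV threshold.
2.5:1 compression reduces that to 5/2.5 = 2 dB over.
So the level is 6 + 2 = 8 dBV; make-up adds 3 dB, giving 11 dBV.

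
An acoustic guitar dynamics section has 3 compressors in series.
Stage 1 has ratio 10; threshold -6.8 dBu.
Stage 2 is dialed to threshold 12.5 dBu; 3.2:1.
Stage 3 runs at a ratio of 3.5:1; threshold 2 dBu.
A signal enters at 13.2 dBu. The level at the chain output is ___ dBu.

-4.8 dBu

Stage 1: 13.2 dBu is 20 dB over -6.8 dBu; at 10:1 that becomes 2 dB over, giving -4.8 dBu.
Stage 2: below threshold (-4.8 ≤ 12.5); passes unchanged; output -4.8 dBu.
Stage 3: -4.8 dBu is at or below the 2 dBu threshold — no compression; output -4.8 dBu.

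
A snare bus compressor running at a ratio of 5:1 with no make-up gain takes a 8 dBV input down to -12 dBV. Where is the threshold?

Gain reduction = 8 − (-12) = 20 dB; output overshoot = GR / (R − 1) = 20 / 4 = 5 dB.
Threshold = output − output overshoot = -12 − 5 = -17 dBV.

-17 dBV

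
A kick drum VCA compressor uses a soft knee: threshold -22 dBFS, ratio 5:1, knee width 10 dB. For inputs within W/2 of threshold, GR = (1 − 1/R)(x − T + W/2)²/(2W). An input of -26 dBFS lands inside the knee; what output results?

x − T + W/2 = -26 − (-22) + 5 = 1.
GR = (1 − 1/5) × 1² / 20 = 0.8 × 1 / 20 = 0.04 dB.
Output = -26 − 0.04 = -26.04 dBFS.

-26.04 dBFS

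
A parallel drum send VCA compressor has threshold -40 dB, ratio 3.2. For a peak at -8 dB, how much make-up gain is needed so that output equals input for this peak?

22 dB

Overshoot 32 dB → 32/3.2 = 10 dB after compression, so the compressed level is -40 + 10 = -30 dB.
Make-up = target − compressed = -8 − (-30) = 22 dB.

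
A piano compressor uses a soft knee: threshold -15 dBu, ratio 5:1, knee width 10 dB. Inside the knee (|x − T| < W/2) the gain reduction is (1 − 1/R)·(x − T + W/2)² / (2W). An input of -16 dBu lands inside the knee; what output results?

x − T + W/2 = -16 − (-15) + 5 = 4.
GR = (1 − 1/5) × 4² / 20 = 0.8 × 16 / 20 = 0.64 dB.
Output = -16 − 0.64 = -16.64 dBu.

-16.64 dBu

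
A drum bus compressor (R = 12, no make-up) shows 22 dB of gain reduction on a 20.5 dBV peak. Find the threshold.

-3.5 dBV

Gain reduction = 20.5 − (-1.5) = 22 dB; output overshoot = GR / (R − 1) = 22 / 11 = 2 dB.
Threshold = output − output overshoot = -1.5 − 2 = -3.5 dBV.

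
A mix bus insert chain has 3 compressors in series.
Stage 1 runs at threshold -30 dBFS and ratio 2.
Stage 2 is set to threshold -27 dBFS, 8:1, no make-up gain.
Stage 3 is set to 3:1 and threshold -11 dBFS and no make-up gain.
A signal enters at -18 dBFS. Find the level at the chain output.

Stage 1: -18 dBFS is 12 dB over -30 dBFS; at 2:1 that becomes 6 dB over, giving -24 dBFS.
Stage 2: 3 dB above -27 dBFS, reduced 8:1 to 0.375 dB above → -26.625 dBFS.
Stage 3: -26.625 dBFS is at or below the -11 dBFS threshold — no compression; output -26.625 dBFS.

-26.625 dBFS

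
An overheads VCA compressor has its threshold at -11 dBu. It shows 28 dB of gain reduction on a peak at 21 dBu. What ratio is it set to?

Input overshoot = 21 − (-11) = 32 dB.
Output overshoot = 32 − 28 = 4 dB.
Ratio = input overshoot / output overshoot = 32 / 4 = 8.

8:1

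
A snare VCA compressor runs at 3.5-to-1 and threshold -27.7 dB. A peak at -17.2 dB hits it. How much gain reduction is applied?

Overshoot = -17.2 − (-27.7) = 10.5 dB.
After 3.5:1 compression the overshoot becomes 10.5/3.5 = 3 dB.
So the signal is attenuated by 10.5 − 3 = 7.5 dB.

7.5 dB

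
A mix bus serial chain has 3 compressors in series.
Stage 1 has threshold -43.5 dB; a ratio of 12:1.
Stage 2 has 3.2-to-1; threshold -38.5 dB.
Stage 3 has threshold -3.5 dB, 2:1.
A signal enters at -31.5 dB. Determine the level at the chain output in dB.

-42.5 dB

Stage 1: overshoot 12 dB → 12/12 = 1 dB → -42.5 dB.
Stage 2: -42.5 dB ≤ -38.5 dB, so stage 2 doesn't engage; output -42.5 dB.
Stage 3: below threshold (-42.5 ≤ -3.5); passes unchanged; output -42.5 dB.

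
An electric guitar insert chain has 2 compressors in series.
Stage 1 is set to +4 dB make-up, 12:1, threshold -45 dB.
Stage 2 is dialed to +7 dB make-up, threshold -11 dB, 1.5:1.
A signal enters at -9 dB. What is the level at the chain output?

-31 dB

Stage 1: overshoot 36 dB → 36/12 = 3 dB → -42 dB; +4 dB make-up → -38 dB.
Stage 2: below threshold (-38 ≤ -11); passes unchanged; make-up brings it to -31 dB.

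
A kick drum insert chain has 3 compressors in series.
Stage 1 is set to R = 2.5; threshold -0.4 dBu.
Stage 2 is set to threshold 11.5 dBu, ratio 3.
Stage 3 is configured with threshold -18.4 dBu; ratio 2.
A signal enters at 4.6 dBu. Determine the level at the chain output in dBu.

-8.4 dBu

Stage 1: 5 dB above -0.4 dBu, reduced 2.5:1 to 2 dB above → 1.6 dBu.
Stage 2: 1.6 dBu is at or below the 11.5 dBu threshold — no compression; output 1.6 dBu.
Stage 3: 1.6 dBu is 20 dB over -18.4 dBu; at 2:1 that becomes 10 dB over, giving -8.4 dBu.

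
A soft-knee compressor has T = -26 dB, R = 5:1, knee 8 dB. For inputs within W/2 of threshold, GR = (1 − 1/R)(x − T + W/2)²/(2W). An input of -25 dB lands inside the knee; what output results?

-26.25 dB

x − T + W/2 = -25 − (-26) + 4 = 5.
GR = (1 − 1/5) × 5² / 16 = 0.8 × 25 / 16 = 1.25 dB.
Output = -25 − 1.25 = -26.25 dB.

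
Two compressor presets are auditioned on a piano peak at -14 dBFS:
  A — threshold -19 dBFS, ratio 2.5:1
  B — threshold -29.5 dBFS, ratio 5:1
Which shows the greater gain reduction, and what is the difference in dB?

B, by 9.4 dB

A: GR = 5 − 5/2.5 = 3 dB.
B: GR = 15.5 − 15.5/5 = 12.4 dB.
Difference: 9.4 dB in favour of B.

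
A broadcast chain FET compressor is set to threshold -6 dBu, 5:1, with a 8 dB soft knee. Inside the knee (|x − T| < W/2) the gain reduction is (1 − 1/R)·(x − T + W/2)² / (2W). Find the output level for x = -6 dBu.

x − T + W/2 = -6 − (-6) + 4 = 4.
GR = (1 − 1/5) × 4² / 16 = 0.8 × 16 / 16 = 0.8 dB.
Output = -6 − 0.8 = -6.8 dBu.

-6.8 dBu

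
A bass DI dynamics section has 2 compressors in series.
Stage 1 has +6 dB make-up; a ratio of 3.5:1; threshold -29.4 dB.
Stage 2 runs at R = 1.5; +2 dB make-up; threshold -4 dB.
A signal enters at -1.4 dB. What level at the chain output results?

Stage 1: 28 dB above -29.4 dB, reduced 3.5:1 to 8 dB above → -21.4 dB; +6 dB make-up → -15.4 dB.
Stage 2: -15.4 dB ≤ -4 dB, so stage 2 doesn't engage; make-up brings it to -13.4 dB.

-13.4 dB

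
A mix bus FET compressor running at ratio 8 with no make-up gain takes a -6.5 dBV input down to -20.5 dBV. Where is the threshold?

Gain reduction = -6.5 − (-20.5) = 14 dB; output overshoot = GR / (R − 1) = 14 / 7 = 2 dB.
Threshold = output − output overshoot = -20.5 − 2 = -22.5 dBV.

-22.5 dBV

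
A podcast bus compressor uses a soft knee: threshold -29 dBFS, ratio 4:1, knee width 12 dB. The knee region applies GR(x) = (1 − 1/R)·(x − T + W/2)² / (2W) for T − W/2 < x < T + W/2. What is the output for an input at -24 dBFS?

x − T + W/2 = -24 − (-29) + 6 = 11.
GR = (1 − 1/4) × 11² / 24 = 0.75 × 121 / 24 = 3.78125 dB.
Output = -24 − 3.78125 = -27.78125 dBFS.

-27.78125 dBFS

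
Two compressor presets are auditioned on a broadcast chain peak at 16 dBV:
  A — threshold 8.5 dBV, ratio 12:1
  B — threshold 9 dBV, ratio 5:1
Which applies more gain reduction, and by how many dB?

A, by 1.275 dB

A: GR = 7.5 − 7.5/12 = 6.875 dB.
B: GR = 7 − 7/5 = 5.6 dB.
Difference: 1.275 dB in favour of A.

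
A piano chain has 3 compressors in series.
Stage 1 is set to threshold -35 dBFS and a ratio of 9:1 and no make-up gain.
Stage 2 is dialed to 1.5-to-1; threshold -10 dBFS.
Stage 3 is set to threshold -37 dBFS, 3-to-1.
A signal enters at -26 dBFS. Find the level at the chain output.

-36 dBFS

Stage 1: -26 dBFS is 9 dB over -35 dBFS; at 9:1 that becomes 1 dB over, giving -34 dBFS.
Stage 2: -34 dBFS ≤ -10 dBFS, so stage 2 doesn't engage; output -34 dBFS.
Stage 3: overshoot 3 dB → 3/3 = 1 dB → -36 dBFS.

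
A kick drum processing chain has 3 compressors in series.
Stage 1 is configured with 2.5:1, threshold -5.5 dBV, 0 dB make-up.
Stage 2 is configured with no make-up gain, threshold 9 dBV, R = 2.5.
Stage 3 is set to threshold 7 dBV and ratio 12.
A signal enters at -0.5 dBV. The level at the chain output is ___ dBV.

Stage 1: overshoot 5 dB → 5/2.5 = 2 dB → -3.5 dBV.
Stage 2: -3.5 dBV is at or below the 9 dBV threshold — no compression; output -3.5 dBV.
Stage 3: below threshold (-3.5 ≤ 7); passes unchanged; output -3.5 dBV.

-3.5 dBV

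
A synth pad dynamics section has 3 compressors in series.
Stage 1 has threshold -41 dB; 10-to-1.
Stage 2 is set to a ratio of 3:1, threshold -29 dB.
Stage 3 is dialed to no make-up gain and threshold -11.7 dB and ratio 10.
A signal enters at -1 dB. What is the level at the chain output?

Stage 1: overshoot 40 dB → 40/10 = 4 dB → -37 dB.
Stage 2: -37 dB ≤ -29 dB, so stage 2 doesn't engage; output -37 dB.
Stage 3: -37 dB ≤ -11.7 dB, so stage 3 doesn't engage; output -37 dB.

-37 dB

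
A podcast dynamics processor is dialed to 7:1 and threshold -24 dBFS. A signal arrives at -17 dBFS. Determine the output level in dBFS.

-23 dBFS

-17 dBFS sits 7 dB over threshold.
7:1 compression reduces that to 7/7 = 1 dB over.
Output = -24 + 1 = -23 dBFS.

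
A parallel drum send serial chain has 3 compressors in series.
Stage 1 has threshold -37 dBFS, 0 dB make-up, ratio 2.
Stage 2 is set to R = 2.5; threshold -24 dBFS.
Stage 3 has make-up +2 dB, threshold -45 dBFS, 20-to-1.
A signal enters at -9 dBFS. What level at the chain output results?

Stage 1: overshoot 28 dB → 28/2 = 14 dB → -23 dBFS.
Stage 2: 1 dB above -24 dBFS, reduced 2.5:1 to 0.4 dB above → -23.6 dBFS.
Stage 3: 21.4 dB above -45 dBFS, reduced 20:1 to 1.07 dB above → -43.93 dBFS; +2 dB make-up → -41.93 dBFS.

-41.93 dBFS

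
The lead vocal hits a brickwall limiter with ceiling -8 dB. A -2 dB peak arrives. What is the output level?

The limiter clamps the peak to its -8 dB ceiling.

-8 dB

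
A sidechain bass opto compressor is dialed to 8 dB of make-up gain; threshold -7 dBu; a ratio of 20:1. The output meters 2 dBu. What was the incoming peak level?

13 dBu

Before make-up, the level was 2 − 8 = -6 dBu.
The compressed level sits -6 − (-7) = 1 dB over threshold.
Undo the ratio: input overshoot = 1 × 20 = 20 dB, giving input = 13 dBu.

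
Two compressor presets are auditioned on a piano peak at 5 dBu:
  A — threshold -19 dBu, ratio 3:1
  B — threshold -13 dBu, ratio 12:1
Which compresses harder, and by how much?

B, by 0.5 dB

A: 24 dB over, compressed to 8 dB over, so 16 dB of GR.
B: 18 dB over, compressed to 1.5 dB over, so 16.5 dB of GR.
B reduces 0.5 dB more.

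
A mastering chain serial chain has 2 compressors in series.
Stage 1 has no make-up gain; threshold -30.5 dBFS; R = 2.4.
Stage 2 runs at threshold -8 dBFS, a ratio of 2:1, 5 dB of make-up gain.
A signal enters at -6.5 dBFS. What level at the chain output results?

-15.5 dBFS

Stage 1: 24 dB above -30.5 dBFS, reduced 2.4:1 to 10 dB above → -20.5 dBFS.
Stage 2: below threshold (-20.5 ≤ -8); passes unchanged; make-up brings it to -15.5 dBFS.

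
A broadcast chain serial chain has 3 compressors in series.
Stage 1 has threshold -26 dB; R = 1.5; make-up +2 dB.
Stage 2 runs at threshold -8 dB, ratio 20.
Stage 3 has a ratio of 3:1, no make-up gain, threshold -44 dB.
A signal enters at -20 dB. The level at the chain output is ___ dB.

Stage 1: -20 dB is 6 dB over -26 dB; at 1.5:1 that becomes 4 dB over, giving -22 dB; +2 dB make-up → -20 dB.
Stage 2: below threshold (-20 ≤ -8); passes unchanged; output -20 dB.
Stage 3: 24 dB above -44 dB, reduced 3:1 to 8 dB above → -36 dB.

-36 dB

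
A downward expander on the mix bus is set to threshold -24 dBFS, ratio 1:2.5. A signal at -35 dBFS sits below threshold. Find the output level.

The input is 11 dB below the -24 dBFS threshold.
A 1:2.5 expander multiplies undershoot by 2.5: 11 × 2.5 = 27.5 dB below threshold.
Output = -24 − 27.5 = -51.5 dBFS.

-51.5 dBFS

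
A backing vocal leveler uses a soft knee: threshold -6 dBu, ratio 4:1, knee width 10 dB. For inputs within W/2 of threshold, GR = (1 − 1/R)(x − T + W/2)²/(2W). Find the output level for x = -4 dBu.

x − T + W/2 = -4 − (-6) + 5 = 7.
GR = (1 − 1/4) × 7² / 20 = 0.75 × 49 / 20 = 1.8375 dB.
Output = -4 − 1.8375 = -5.8375 dBu.

-5.8375 dBu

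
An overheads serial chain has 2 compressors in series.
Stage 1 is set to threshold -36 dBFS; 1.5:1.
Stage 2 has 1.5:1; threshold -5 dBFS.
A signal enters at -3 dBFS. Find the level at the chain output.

Stage 1: overshoot 33 dB → 33/1.5 = 22 dB → -14 dBFS.
Stage 2: below threshold (-14 ≤ -5); passes unchanged; output -14 dBFS.

-14 dBFS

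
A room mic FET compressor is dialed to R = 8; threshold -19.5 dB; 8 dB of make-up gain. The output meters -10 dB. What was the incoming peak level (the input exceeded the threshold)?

-7.5 dB

Remove make-up: -10 − 8 = -18 dB.
That's 1.5 dB above the -19.5 dB threshold.
Undo the ratio: input overshoot = 1.5 × 8 = 12 dB, giving input = -7.5 dB.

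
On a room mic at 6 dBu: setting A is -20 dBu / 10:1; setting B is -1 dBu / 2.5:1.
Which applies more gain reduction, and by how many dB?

A: GR = 26 − 26/10 = 23.4 dB.
B: GR = 7 − 7/2.5 = 4.2 dB.
A applies 19.2 dB more gain reduction.

A, by 19.2 dB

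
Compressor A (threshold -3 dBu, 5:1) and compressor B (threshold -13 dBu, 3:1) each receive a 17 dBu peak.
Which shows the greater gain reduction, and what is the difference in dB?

A: overshoot 20 dB → output overshoot 4 dB → GR 16 dB.
B: overshoot 30 dB → output overshoot 10 dB → GR 20 dB.
Difference: 4 dB in favour of B.

B, by 4 dB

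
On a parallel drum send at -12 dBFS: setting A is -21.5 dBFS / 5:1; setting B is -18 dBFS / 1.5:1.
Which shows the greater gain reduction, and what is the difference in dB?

A, by 5.6 dB

A: GR = 9.5 − 9.5/5 = 7.6 dB.
B: GR = 6 − 6/1.5 = 2 dB.
A reduces 5.6 dB more.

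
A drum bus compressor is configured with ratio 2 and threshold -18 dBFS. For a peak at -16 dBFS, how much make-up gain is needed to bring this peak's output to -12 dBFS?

Without make-up, output = threshold + overshoot/2 = -18 + 1 = -17 dBFS.
Gap to target: 5 dB.

5 dB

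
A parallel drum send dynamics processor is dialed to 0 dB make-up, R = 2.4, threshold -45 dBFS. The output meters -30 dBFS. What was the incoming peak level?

That's 15 dB above the -45 dBFS threshold.
Undo the ratio: input overshoot = 15 × 2.4 = 36 dB, giving input = -9 dBFS.

-9 dBFS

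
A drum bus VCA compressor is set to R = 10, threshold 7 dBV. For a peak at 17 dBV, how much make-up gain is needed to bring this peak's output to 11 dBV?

Overshoot 10 dB → 10/10 = 1 dB after compression, so the compressed level is 7 + 1 = 8 dBV.
Make-up = target − compressed = 11 − 8 = 3 dB.

3 dB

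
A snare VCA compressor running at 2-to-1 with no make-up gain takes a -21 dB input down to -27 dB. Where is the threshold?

-33 dB

Gain reduction = -21 − (-27) = 6 dB; output overshoot = GR / (R − 1) = 6 / 1 = 6 dB.
Threshold = output − output overshoot = -27 − 6 = -33 dB.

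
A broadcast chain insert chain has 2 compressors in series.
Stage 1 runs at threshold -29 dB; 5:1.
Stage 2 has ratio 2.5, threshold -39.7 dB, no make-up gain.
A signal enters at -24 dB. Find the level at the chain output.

Stage 1: -24 dB is 5 dB over -29 dB; at 5:1 that becomes 1 dB over, giving -28 dB.
Stage 2: 11.7 dB above -39.7 dB, reduced 2.5:1 to 4.68 dB above → -35.02 dB.

-35.02 dB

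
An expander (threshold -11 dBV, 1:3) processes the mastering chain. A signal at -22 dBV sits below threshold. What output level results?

-44 dBV

Undershoot = (-11) − (-22) = 11 dB.
At 1:3, that expands to 33 dB under threshold.
Output = -11 − 33 = -44 dBV.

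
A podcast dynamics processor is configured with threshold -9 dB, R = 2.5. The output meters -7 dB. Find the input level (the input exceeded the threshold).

-4 dB

That's 2 dB above the -9 dB threshold.
Undo the ratio: input overshoot = 2 × 2.5 = 5 dB, giving input = -4 dB.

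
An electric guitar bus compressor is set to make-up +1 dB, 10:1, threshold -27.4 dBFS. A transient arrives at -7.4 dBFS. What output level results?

The input is 20 dB above the -27.4 dBFS threshold.
At 10:1 the overshoot is divided by 10, leaving 2 dB above threshold.
Output = -27.4 + 2 = -25.4 dBFS; make-up adds 1 dB, giving -24.4 dBFS.

-24.4 dBFS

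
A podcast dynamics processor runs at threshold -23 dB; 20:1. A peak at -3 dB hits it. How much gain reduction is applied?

19 dB

The signal is 20 dB above threshold.
After 20:1 compression the overshoot becomes 20/20 = 1 dB.
So the signal is attenuated by 20 − 1 = 19 dB.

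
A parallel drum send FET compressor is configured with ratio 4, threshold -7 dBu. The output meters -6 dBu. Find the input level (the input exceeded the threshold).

-3 dBu

That's 1 dB above the -7 dBu threshold.
Before 4:1 compression the overshoot was 1 × 4 = 4 dB, so input = -7 + 4 = -3 dBu.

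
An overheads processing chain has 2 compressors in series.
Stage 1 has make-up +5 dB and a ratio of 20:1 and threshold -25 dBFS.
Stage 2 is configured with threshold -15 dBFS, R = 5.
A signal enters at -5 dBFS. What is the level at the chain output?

Stage 1: 20 dB above -25 dBFS, reduced 20:1 to 1 dB above → -24 dBFS; +5 dB make-up → -19 dBFS.
Stage 2: -19 dBFS ≤ -15 dBFS, so stage 2 doesn't engage; output -19 dBFS.

-19 dBFS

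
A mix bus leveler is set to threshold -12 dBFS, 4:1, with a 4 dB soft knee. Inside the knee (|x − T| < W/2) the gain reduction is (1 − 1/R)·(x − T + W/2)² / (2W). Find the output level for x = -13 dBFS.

x − T + W/2 = -13 − (-12) + 2 = 1.
GR = (1 − 1/4) × 1² / 8 = 0.75 × 1 / 8 = 0.09375 dB.
Output = -13 − 0.09375 = -13.09375 dBFS.

-13.09375 dBFS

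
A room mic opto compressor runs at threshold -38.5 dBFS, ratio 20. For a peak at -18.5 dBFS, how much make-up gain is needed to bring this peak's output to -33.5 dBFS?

Without make-up, output = threshold + overshoot/20 = -38.5 + 1 = -37.5 dBFS.
Gap to target: 4 dB.

4 dB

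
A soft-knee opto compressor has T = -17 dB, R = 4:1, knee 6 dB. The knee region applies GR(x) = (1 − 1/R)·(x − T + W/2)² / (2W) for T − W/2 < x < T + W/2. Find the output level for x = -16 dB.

-17 dB

x − T + W/2 = -16 − (-17) + 3 = 4.
GR = (1 − 1/4) × 4² / 12 = 0.75 × 16 / 12 = 1 dB.
Output = -16 − 1 = -17 dB.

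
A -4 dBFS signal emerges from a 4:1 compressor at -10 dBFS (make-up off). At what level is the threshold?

Input is 8 dB above T (since output overshoot × R = input overshoot: (-10 − T)·4 = -4 − T gives T = -12 dBFS).
Check: -12 + (-4 − (-12))/4 = -12 + 2 = -10 dBFS. ✓

-12 dBFS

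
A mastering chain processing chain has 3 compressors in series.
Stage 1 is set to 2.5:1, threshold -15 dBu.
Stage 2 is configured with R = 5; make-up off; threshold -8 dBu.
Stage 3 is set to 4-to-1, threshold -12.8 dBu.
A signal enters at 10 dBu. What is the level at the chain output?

Stage 1: 10 dBu is 25 dB over -15 dBu; at 2.5:1 that becomes 10 dB over, giving -5 dBu.
Stage 2: -5 dBu is 3 dB over -8 dBu; at 5:1 that becomes 0.6 dB over, giving -7.4 dBu.
Stage 3: overshoot 5.4 dB → 5.4/4 = 1.35 dB → -11.45 dBu.

-11.45 dBu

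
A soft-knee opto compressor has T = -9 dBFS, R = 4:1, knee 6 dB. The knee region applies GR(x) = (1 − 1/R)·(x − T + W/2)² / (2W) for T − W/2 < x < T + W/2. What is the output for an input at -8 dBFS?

x − T + W/2 = -8 − (-9) + 3 = 4.
GR = (1 − 1/4) × 4² / 12 = 0.75 × 16 / 12 = 1 dB.
Output = -8 − 1 = -9 dBFS.

-9 dBFS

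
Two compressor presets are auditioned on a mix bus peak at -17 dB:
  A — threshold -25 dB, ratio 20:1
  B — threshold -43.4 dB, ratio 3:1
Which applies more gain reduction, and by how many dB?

B, by 10 dB

A: 8 dB over, compressed to 0.4 dB over, so 7.6 dB of GR.
B: 26.4 dB over, compressed to 8.8 dB over, so 17.6 dB of GR.
Difference: 10 dB in favour of B.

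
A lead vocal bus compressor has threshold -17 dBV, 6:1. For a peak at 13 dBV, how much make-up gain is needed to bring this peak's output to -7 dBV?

5 dB

Without make-up, output = threshold + overshoot/6 = -17 + 5 = -12 dBV.
Gap to target: 5 dB.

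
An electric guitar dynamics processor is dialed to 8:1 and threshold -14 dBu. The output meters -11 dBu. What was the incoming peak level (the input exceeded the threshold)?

Post-compression overshoot = -11 − (-14) = 3 dB.
Before 8:1 compression the overshoot was 3 × 8 = 24 dB, so input = -14 + 24 = 10 dBu.

10 dBu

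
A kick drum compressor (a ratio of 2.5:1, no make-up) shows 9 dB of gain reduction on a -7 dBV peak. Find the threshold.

Let T be the threshold. Output overshoot = (input overshoot)/R, so -16 − T = (-7 − T)/2.5.
2.5·(-16 − T) = -7 − T → 1.5·T = -40 − (-7) = -33.
T = -33/1.5 = -22 dBV.

-22 dBV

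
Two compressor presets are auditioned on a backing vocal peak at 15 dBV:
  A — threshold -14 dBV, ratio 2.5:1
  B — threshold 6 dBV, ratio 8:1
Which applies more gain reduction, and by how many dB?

A: overshoot 29 dB → output overshoot 11.6 dB → GR 17.4 dB.
B: overshoot 9 dB → output overshoot 1.125 dB → GR 7.875 dB.
A applies 9.525 dB more gain reduction.

A, by 9.525 dB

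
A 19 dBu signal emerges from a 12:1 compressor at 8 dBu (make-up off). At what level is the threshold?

Let T be the threshold. Output overshoot = (input overshoot)/R, so 8 − T = (19 − T)/12.
12·(8 − T) = 19 − T → 11·T = 96 − 19 = 77.
T = 77/11 = 7 dBu.

7 dBu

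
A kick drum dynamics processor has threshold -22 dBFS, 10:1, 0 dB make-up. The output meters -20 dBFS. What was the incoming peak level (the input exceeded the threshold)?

Post-compression overshoot = -20 − (-22) = 2 dB.
Before 10:1 compression the overshoot was 2 × 10 = 20 dB, so input = -22 + 20 = -2 dBFS.

-2 dBFS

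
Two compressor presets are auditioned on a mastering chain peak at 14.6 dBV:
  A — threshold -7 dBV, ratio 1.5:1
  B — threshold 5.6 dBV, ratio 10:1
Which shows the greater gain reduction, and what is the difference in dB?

A: 21.6 dB over, compressed to 14.4 dB over, so 7.2 dB of GR.
B: 9 dB over, compressed to 0.9 dB over, so 8.1 dB of GR.
Difference: 0.9 dB in favour of B.

B, by 0.9 dB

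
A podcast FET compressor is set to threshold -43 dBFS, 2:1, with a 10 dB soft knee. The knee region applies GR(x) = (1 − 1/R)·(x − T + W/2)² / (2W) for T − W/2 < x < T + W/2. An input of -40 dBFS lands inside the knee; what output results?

-41.6 dBFS

x − T + W/2 = -40 − (-43) + 5 = 8.
GR = (1 − 1/2) × 8² / 20 = 0.5 × 64 / 20 = 1.6 dB.
Output = -40 − 1.6 = -41.6 dBFS.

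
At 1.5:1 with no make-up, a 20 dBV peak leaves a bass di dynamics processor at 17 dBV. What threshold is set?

Gain reduction = 20 − 17 = 3 dB; output overshoot = GR / (R − 1) = 3 / 0.5 = 6 dB.
Threshold = output − output overshoot = 17 − 6 = 11 dBV.

11 dBV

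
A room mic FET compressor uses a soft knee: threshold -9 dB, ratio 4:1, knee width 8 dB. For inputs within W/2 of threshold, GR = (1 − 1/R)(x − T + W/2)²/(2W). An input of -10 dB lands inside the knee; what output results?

-10.421875 dB

x − T + W/2 = -10 − (-9) + 4 = 3.
GR = (1 − 1/4) × 3² / 16 = 0.75 × 9 / 16 = 0.421875 dB.
Output = -10 − 0.421875 = -10.421875 dB.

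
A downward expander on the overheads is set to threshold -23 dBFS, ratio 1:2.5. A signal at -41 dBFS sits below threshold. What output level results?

-68 dBFS

Below threshold, a 1:2.5 expander applies gain = (2.5−1)×(T − x) of attenuation.
(2.5−1) × 18 = 27 dB, so output = -41 − 27 = -68 dBFS.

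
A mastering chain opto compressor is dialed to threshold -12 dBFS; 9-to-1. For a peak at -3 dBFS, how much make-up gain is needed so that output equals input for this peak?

8 dB

The peak compresses to -12 + 9/9 = -11 dBFS.
To reach -3 dBFS requires -3 − (-11) = 8 dB of make-up.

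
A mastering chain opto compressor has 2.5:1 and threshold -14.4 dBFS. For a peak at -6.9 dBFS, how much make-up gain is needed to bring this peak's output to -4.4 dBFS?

7 dB

Overshoot 7.5 dB → 7.5/2.5 = 3 dB after compression, so the compressed level is -14.4 + 3 = -11.4 dBFS.
Make-up = target − compressed = -4.4 − (-11.4) = 7 dB.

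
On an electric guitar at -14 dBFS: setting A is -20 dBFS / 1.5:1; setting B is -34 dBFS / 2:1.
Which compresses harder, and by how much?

B, by 8 dB

A: 6 dB over, compressed to 4 dB over, so 2 dB of GR.
B: 20 dB over, compressed to 10 dB over, so 10 dB of GR.
B applies 8 dB more gain reduction.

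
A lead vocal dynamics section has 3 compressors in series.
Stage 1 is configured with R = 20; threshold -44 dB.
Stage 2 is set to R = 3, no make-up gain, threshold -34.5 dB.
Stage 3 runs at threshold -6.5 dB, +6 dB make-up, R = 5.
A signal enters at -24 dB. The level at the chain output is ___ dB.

Stage 1: -24 dB is 20 dB over -44 dB; at 20:1 that becomes 1 dB over, giving -43 dB.
Stage 2: -43 dB ≤ -34.5 dB, so stage 2 doesn't engage; output -43 dB.
Stage 3: below threshold (-43 ≤ -6.5); passes unchanged; make-up brings it to -37 dB.

-37 dB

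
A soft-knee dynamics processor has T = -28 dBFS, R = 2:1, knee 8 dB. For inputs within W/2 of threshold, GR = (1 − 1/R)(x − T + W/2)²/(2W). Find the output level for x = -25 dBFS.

-26.53125 dBFS

x − T + W/2 = -25 − (-28) + 4 = 7.
GR = (1 − 1/2) × 7² / 16 = 0.5 × 49 / 16 = 1.53125 dB.
Output = -25 − 1.53125 = -26.53125 dBFS.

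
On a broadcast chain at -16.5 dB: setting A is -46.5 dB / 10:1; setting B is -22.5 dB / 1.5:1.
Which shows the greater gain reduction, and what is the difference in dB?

A: GR = 30 − 30/10 = 27 dB.
B: GR = 6 − 6/1.5 = 2 dB.
A applies 25 dB more gain reduction.

A, by 25 dB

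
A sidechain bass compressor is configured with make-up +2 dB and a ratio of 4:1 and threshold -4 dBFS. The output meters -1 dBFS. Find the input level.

Stripping the +2 dB make-up gives -3 dBFS at the gain stage.
That's 1 dB above the -4 dBFS threshold.
Input overshoot = R × output overshoot = 4 dB → input = -4 + 4 = 0 dBFS.

0 dBFS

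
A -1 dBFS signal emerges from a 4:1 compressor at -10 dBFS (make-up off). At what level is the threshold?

Gain reduction = -1 − (-10) = 9 dB; output overshoot = GR / (R − 1) = 9 / 3 = 3 dB.
Threshold = output − output overshoot = -10 − 3 = -13 dBFS.

-13 dBFS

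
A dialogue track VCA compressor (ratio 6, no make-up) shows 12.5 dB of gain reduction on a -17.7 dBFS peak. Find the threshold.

-32.7 dBFS

Gain reduction = -17.7 − (-30.2) = 12.5 dB; output overshoot = GR / (R − 1) = 12.5 / 5 = 2.5 dB.
Threshold = output − output overshoot = -30.2 − 2.5 = -32.7 dBFS.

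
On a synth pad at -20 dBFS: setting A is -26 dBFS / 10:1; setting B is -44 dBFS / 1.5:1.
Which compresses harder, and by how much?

A: overshoot 6 dB → output overshoot 0.6 dB → GR 5.4 dB.
B: overshoot 24 dB → output overshoot 16 dB → GR 8 dB.
B applies 2.6 dB more gain reduction.

B, by 2.6 dB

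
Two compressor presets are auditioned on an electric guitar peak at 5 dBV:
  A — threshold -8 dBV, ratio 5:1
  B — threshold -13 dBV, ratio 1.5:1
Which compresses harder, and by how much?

A: 13 dB over, compressed to 2.6 dB over, so 10.4 dB of GR.
B: 18 dB over, compressed to 12 dB over, so 6 dB of GR.
A reduces 4.4 dB more.

A, by 4.4 dB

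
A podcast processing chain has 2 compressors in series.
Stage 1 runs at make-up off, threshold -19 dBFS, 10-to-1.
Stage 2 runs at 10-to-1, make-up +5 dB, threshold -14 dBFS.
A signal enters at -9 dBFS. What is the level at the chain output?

-13 dBFS

Stage 1: overshoot 10 dB → 10/10 = 1 dB → -18 dBFS.
Stage 2: -18 dBFS is at or below the -14 dBFS threshold — no compression; make-up brings it to -13 dBFS.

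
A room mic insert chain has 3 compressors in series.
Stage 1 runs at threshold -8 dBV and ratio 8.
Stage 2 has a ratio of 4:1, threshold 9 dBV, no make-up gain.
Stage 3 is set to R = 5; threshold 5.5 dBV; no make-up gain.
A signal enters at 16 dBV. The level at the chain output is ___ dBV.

-5 dBV

Stage 1: 16 dBV is 24 dB over -8 dBV; at 8:1 that becomes 3 dB over, giving -5 dBV.
Stage 2: below threshold (-5 ≤ 9); passes unchanged; output -5 dBV.
Stage 3: below threshold (-5 ≤ 5.5); passes unchanged; output -5 dBV.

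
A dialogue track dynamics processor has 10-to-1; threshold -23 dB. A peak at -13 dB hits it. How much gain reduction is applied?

9 dB

The signal is 10 dB above threshold.
A 10:1 ratio leaves 1 dB of that excess.
Gain reduction = 10 − 1 = 9 dB.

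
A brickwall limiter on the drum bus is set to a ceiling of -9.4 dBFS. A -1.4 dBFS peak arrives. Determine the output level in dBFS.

-9.4 dBFS

The limiter clamps the peak to its -9.4 dBFS ceiling.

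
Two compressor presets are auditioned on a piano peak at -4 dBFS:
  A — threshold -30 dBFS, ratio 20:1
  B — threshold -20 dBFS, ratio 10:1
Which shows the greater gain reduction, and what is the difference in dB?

A, by 10.3 dB

A: overshoot 26 dB → output overshoot 1.3 dB → GR 24.7 dB.
B: overshoot 16 dB → output overshoot 1.6 dB → GR 14.4 dB.
A reduces 10.3 dB more.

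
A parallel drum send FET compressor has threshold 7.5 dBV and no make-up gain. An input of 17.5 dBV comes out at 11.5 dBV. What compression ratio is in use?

2.5:1

Input overshoot = 17.5 − 7.5 = 10 dB; output overshoot = 11.5 − 7.5 = 4 dB.
Ratio = 10 / 4 = 2.5.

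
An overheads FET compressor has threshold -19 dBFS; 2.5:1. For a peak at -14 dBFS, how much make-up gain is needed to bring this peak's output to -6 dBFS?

11 dB

The peak compresses to -19 + 5/2.5 = -17 dBFS.
To reach -6 dBFS requires -6 − (-17) = 11 dB of make-up.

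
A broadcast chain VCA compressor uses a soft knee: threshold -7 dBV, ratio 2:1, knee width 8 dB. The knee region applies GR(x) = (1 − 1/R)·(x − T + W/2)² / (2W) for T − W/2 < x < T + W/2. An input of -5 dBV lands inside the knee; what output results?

x − T + W/2 = -5 − (-7) + 4 = 6.
GR = (1 − 1/2) × 6² / 16 = 0.5 × 36 / 16 = 1.125 dB.
Output = -5 − 1.125 = -6.125 dBV.

-6.125 dBV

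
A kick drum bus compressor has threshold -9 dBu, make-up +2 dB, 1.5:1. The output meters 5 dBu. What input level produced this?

Before make-up, the level was 5 − 2 = 3 dBu.
The compressed level sits 3 − (-9) = 12 dB over threshold.
Undo the ratio: input overshoot = 12 × 1.5 = 18 dB, giving input = 9 dBu.

9 dBu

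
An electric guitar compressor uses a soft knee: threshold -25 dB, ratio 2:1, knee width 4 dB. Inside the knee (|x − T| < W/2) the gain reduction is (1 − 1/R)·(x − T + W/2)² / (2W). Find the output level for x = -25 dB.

x − T + W/2 = -25 − (-25) + 2 = 2.
GR = (1 − 1/2) × 2² / 8 = 0.5 × 4 / 8 = 0.25 dB.
Output = -25 − 0.25 = -25.25 dB.

-25.25 dB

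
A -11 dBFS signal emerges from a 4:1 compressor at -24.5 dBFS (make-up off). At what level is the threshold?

-29 dBFS

Input is 18 dB above T (since output overshoot × R = input overshoot: (-24.5 − T)·4 = -11 − T gives T = -29 dBFS).
Check: -29 + (-11 − (-29))/4 = -29 + 4.5 = -24.5 dBFS. ✓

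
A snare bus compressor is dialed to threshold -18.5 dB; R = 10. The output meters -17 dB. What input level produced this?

-3.5 dB

Post-compression overshoot = -17 − (-18.5) = 1.5 dB.
Before 10:1 compression the overshoot was 1.5 × 10 = 15 dB, so input = -18.5 + 15 = -3.5 dB.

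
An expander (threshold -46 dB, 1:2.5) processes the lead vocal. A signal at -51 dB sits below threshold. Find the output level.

-58.5 dB

Below threshold, a 1:2.5 expander applies gain = (2.5−1)×(T − x) of attenuation.
(2.5−1) × 5 = 7.5 dB, so output = -51 − 7.5 = -58.5 dB.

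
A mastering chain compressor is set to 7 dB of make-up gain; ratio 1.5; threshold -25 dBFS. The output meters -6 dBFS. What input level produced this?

Stripping the +7 dB make-up gives -13 dBFS at the gain stage.
The compressed level sits -13 − (-25) = 12 dB over threshold.
Input overshoot = R × output overshoot = 18 dB → input = -25 + 18 = -7 dBFS.

-7 dBFS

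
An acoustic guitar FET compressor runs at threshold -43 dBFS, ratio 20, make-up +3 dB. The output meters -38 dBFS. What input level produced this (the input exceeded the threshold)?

-3 dBFS

Remove make-up: -38 − 3 = -41 dBFS.
Post-compression overshoot = -41 − (-43) = 2 dB.
Before 20:1 compression the overshoot was 2 × 20 = 40 dB, so input = -43 + 40 = -3 dBFS.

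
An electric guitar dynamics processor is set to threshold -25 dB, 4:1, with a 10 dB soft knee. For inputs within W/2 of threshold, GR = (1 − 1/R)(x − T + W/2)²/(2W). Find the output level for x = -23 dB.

x − T + W/2 = -23 − (-25) + 5 = 7.
GR = (1 − 1/4) × 7² / 20 = 0.75 × 49 / 20 = 1.8375 dB.
Output = -23 − 1.8375 = -24.8375 dB.

-24.8375 dB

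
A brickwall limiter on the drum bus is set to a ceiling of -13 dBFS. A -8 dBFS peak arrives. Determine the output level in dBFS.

At ∞:1, everything above -13 dBFS is held at the ceiling.

-13 dBFS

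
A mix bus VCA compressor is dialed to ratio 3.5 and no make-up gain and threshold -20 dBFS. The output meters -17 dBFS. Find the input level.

-9.5 dBFS

The compressed level sits -17 − (-20) = 3 dB over threshold.
Undo the ratio: input overshoot = 3 × 3.5 = 10.5 dB, giving input = -9.5 dBFS.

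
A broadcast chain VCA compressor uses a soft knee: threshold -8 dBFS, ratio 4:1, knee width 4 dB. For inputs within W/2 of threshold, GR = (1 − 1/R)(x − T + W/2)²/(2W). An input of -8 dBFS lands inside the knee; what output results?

-8.375 dBFS

x − T + W/2 = -8 − (-8) + 2 = 2.
GR = (1 − 1/4) × 2² / 8 = 0.75 × 4 / 8 = 0.375 dB.
Output = -8 − 0.375 = -8.375 dBFS.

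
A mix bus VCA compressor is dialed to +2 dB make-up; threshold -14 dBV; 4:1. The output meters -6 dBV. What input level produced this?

Stripping the +2 dB make-up gives -8 dBV at the gain stage.
The compressed level sits -8 − (-14) = 6 dB over threshold.
Before 4:1 compression the overshoot was 6 × 4 = 24 dB, so input = -14 + 24 = 10 dBV.

10 dBV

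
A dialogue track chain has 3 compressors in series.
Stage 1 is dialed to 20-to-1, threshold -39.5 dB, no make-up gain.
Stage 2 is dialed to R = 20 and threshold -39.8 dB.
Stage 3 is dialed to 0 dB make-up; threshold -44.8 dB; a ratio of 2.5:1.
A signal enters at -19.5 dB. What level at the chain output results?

-42.774 dB

Stage 1: 20 dB above -39.5 dB, reduced 20:1 to 1 dB above → -38.5 dB.
Stage 2: 1.3 dB above -39.8 dB, reduced 20:1 to 0.065 dB above → -39.735 dB.
Stage 3: -39.735 dB is 5.065 dB over -44.8 dB; at 2.5:1 that becomes 2.026 dB over, giving -42.774 dB.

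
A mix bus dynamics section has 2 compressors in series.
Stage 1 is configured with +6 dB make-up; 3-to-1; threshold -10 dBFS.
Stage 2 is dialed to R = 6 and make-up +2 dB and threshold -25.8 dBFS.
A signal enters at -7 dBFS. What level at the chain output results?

-20 dBFS

Stage 1: 3 dB above -10 dBFS, reduced 3:1 to 1 dB above → -9 dBFS; +6 dB make-up → -3 dBFS.
Stage 2: -3 dBFS is 22.8 dB over -25.8 dBFS; at 6:1 that becomes 3.8 dB over, giving -22 dBFS; +2 dB make-up → -20 dBFS.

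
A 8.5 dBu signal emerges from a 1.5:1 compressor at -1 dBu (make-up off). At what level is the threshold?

-20 dBu

Let T be the threshold. Output overshoot = (input overshoot)/R, so -1 − T = (8.5 − T)/1.5.
1.5·(-1 − T) = 8.5 − T → 0.5·T = -1.5 − 8.5 = -10.
T = -10/0.5 = -20 dBu.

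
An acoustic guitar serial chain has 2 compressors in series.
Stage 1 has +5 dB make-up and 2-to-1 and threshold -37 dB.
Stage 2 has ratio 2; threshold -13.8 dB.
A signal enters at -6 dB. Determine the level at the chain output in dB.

-16.5 dB

Stage 1: 31 dB above -37 dB, reduced 2:1 to 15.5 dB above → -21.5 dB; +5 dB make-up → -16.5 dB.
Stage 2: below threshold (-16.5 ≤ -13.8); passes unchanged; output -16.5 dB.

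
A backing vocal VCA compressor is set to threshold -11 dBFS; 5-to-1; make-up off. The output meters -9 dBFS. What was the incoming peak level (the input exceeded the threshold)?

The compressed level sits -9 − (-11) = 2 dB over threshold.
Before 5:1 compression the overshoot was 2 × 5 = 10 dB, so input = -11 + 10 = -1 dBFS.

-1 dBFS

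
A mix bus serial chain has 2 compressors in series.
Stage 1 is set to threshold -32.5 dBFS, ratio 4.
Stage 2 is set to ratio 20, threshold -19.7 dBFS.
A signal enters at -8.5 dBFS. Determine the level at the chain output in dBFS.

-26.5 dBFS

Stage 1: 24 dB above -32.5 dBFS, reduced 4:1 to 6 dB above → -26.5 dBFS.
Stage 2: -26.5 dBFS is at or below the -19.7 dBFS threshold — no compression; output -26.5 dBFS.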